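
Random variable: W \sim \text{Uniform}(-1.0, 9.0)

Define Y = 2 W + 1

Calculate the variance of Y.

For Y = aW + b: Var(Y) = a² * Var(W)
Var(W) = (9 + 1)^2/12 = 8.3333333
Var(Y) = 2² * 8.3333333 = 4 * 8.3333333 = 33.333333

33.333333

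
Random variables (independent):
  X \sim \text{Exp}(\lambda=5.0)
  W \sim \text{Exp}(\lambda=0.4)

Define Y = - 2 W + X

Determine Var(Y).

For independent RVs: Var(aX + bY) = a²Var(X) + b²Var(Y)
Var(X) = 0.04
Var(W) = 6.25
Var(Y) = 1²*0.04 + (-2)²*6.25
= 1*0.04 + 4*6.25 = 25.04

25.04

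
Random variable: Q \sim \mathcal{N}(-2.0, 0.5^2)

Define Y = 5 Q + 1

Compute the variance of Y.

For Y = aQ + b: Var(Y) = a² * Var(Q)
Var(Q) = 0.5^2 = 0.25
Var(Y) = 5² * 0.25 = 25 * 0.25 = 6.25

6.25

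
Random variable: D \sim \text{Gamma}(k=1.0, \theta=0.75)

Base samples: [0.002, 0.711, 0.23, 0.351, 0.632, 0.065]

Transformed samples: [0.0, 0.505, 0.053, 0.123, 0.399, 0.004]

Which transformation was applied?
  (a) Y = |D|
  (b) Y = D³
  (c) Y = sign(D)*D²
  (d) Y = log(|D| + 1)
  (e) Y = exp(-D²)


Checking option (c) Y = sign(D)*D²:
  D = 0.002 -> Y = 0.0 ✓
  D = 0.711 -> Y = 0.505 ✓
  D = 0.23 -> Y = 0.053 ✓
All samples match this transformation.

(c) sign(D)*D²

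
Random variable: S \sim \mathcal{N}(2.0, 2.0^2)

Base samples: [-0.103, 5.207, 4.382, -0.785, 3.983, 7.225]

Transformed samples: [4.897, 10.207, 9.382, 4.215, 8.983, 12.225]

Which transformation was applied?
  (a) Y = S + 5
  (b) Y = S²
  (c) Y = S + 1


Checking option (a) Y = S + 5:
  S = -0.103 -> Y = 4.897 ✓
  S = 5.207 -> Y = 10.207 ✓
  S = 4.382 -> Y = 9.382 ✓
All samples match this transformation.

(a) S + 5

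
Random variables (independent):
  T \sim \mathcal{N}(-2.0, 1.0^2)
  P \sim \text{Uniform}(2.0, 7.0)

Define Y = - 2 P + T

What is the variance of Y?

For independent RVs: Var(aX + bY) = a²Var(X) + b²Var(Y)
Var(T) = 1
Var(P) = 2.0833333
Var(Y) = 1²*1 + (-2)²*2.0833333
= 1*1 + 4*2.0833333 = 9.3333333

9.3333333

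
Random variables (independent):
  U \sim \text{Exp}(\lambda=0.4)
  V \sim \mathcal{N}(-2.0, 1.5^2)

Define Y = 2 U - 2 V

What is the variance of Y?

For independent RVs: Var(aX + bY) = a²Var(X) + b²Var(Y)
Var(U) = 6.25
Var(V) = 2.25
Var(Y) = 2²*6.25 + (-2)²*2.25
= 4*6.25 + 4*2.25 = 34

34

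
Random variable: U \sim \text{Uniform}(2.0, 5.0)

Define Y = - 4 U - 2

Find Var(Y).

For Y = aU + b: Var(Y) = a² * Var(U)
Var(U) = (5 - 2)^2/12 = 0.75
Var(Y) = (-4)² * 0.75 = 16 * 0.75 = 12

12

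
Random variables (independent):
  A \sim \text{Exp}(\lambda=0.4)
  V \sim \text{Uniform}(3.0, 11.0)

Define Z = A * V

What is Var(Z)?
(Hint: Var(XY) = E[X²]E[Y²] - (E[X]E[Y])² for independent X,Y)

Var(XY) = E[X²]E[Y²] - (E[X]E[Y])²
E[A] = 2.5, Var(A) = 6.25
E[V] = 7, Var(V) = 5.3333333
E[A²] = 6.25 + 2.5² = 12.5
E[V²] = 5.3333333 + 7² = 54.333333
Var(Z) = 12.5*54.333333 - (2.5*7)²
= 679.16667 - 306.25 = 372.91667

372.91667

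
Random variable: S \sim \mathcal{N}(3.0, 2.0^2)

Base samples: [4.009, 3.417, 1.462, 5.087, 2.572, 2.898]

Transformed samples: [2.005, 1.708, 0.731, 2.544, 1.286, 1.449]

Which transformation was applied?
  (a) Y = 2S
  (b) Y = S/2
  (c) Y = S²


Checking option (b) Y = S/2:
  S = 4.009 -> Y = 2.005 ✓
  S = 3.417 -> Y = 1.708 ✓
  S = 1.462 -> Y = 0.731 ✓
All samples match this transformation.

(b) S/2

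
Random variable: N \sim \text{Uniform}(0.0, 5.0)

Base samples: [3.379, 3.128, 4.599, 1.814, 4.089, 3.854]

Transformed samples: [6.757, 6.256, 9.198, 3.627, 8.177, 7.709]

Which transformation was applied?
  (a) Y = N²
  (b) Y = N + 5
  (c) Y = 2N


Checking option (c) Y = 2N:
  N = 3.379 -> Y = 6.757 ✓
  N = 3.128 -> Y = 6.256 ✓
  N = 4.599 -> Y = 9.198 ✓
All samples match this transformation.

(c) 2N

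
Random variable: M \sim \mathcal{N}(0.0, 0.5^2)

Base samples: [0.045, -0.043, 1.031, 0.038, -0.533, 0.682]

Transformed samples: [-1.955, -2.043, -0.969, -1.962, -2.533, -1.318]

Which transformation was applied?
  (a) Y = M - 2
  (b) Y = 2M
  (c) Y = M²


Checking option (a) Y = M - 2:
  M = 0.045 -> Y = -1.955 ✓
  M = -0.043 -> Y = -2.043 ✓
  M = 1.031 -> Y = -0.969 ✓
All samples match this transformation.

(a) M - 2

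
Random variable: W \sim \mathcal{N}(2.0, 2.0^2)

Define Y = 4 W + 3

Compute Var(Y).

For Y = aW + b: Var(Y) = a² * Var(W)
Var(W) = 2.0^2 = 4
Var(Y) = 4² * 4 = 16 * 4 = 64

64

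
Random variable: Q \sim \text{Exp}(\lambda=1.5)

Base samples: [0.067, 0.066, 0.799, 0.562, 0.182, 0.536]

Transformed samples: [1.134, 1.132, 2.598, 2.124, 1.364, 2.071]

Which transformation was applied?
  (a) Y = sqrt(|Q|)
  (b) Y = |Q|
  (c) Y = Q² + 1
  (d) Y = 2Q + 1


Checking option (d) Y = 2Q + 1:
  Q = 0.067 -> Y = 1.134 ✓
  Q = 0.066 -> Y = 1.132 ✓
  Q = 0.799 -> Y = 2.598 ✓
All samples match this transformation.

(d) 2Q + 1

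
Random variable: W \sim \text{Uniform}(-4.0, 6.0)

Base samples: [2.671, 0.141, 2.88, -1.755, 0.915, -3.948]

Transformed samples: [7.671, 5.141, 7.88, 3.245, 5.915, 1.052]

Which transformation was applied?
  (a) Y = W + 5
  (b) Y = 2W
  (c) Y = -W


Checking option (a) Y = W + 5:
  W = 2.671 -> Y = 7.671 ✓
  W = 0.141 -> Y = 5.141 ✓
  W = 2.88 -> Y = 7.88 ✓
All samples match this transformation.

(a) W + 5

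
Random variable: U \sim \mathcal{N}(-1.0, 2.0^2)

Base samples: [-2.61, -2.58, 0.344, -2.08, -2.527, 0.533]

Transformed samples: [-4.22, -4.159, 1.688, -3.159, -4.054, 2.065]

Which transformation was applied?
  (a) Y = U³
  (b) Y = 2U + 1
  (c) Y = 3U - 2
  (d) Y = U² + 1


Checking option (b) Y = 2U + 1:
  U = -2.61 -> Y = -4.22 ✓
  U = -2.58 -> Y = -4.159 ✓
  U = 0.344 -> Y = 1.688 ✓
All samples match this transformation.

(b) 2U + 1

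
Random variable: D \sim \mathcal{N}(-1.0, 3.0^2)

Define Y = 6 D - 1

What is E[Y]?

For Y = 6D - 1:
E[Y] = 6 * E[D] - 1
E[D] = -1.0 = -1
E[Y] = 6 * (-1) - 1 = -7

-7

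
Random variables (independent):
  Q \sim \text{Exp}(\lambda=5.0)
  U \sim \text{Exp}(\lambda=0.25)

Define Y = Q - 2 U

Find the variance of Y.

For independent RVs: Var(aX + bY) = a²Var(X) + b²Var(Y)
Var(Q) = 0.04
Var(U) = 16
Var(Y) = 1²*0.04 + (-2)²*16
= 1*0.04 + 4*16 = 64.04

64.04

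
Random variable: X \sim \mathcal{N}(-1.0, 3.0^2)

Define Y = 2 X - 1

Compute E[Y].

For Y = 2X - 1:
E[Y] = 2 * E[X] - 1
E[X] = -1.0 = -1
E[Y] = 2 * (-1) - 1 = -3

-3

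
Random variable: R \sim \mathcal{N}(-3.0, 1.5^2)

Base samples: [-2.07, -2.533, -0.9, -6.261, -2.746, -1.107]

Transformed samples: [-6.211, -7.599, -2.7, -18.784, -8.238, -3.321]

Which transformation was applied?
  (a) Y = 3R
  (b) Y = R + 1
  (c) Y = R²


Checking option (a) Y = 3R:
  R = -2.07 -> Y = -6.211 ✓
  R = -2.533 -> Y = -7.599 ✓
  R = -0.9 -> Y = -2.7 ✓
All samples match this transformation.

(a) 3R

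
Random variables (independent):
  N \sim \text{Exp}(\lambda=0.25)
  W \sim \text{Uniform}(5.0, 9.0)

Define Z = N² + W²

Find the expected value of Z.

E[Z] = E[N²] + E[W²]
E[N²] = Var(N) + E[N]² = 16 + 16 = 32
E[W²] = Var(W) + E[W]² = 1.3333333 + 49 = 50.333333
E[Z] = 32 + 50.333333 = 82.333333

82.333333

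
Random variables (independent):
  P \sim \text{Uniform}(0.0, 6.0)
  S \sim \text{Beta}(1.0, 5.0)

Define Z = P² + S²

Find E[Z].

E[Z] = E[P²] + E[S²]
E[P²] = Var(P) + E[P]² = 3 + 9 = 12
E[S²] = Var(S) + E[S]² = 0.01984127 + 0.027777778 = 0.047619048
E[Z] = 12 + 0.047619048 = 12.047619

12.047619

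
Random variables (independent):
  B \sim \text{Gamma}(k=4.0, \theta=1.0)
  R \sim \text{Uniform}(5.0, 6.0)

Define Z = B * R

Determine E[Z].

For independent RVs: E[XY] = E[X]*E[Y]
E[B] = 4
E[R] = 5.5
E[Z] = 4 * 5.5 = 22

22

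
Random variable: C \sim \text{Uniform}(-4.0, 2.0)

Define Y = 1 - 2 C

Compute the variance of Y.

For Y = aC + b: Var(Y) = a² * Var(C)
Var(C) = (2 + 4)^2/12 = 3
Var(Y) = (-2)² * 3 = 4 * 3 = 12

12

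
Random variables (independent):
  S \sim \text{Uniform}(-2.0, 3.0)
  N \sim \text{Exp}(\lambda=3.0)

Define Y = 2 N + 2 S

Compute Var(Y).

For independent RVs: Var(aX + bY) = a²Var(X) + b²Var(Y)
Var(S) = 2.0833333
Var(N) = 0.11111111
Var(Y) = 2²*2.0833333 + 2²*0.11111111
= 4*2.0833333 + 4*0.11111111 = 8.7777778

8.7777778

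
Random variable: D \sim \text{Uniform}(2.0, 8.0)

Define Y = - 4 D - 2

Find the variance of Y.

For Y = aD + b: Var(Y) = a² * Var(D)
Var(D) = (8 - 2)^2/12 = 3
Var(Y) = (-4)² * 3 = 16 * 3 = 48

48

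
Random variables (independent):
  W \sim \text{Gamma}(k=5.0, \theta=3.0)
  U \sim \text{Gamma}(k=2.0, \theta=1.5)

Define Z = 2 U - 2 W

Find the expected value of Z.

E[Z] = -2*E[W] + 2*E[U]
E[W] = 15
E[U] = 3
E[Z] = -2*15 + 2*3 = -24

-24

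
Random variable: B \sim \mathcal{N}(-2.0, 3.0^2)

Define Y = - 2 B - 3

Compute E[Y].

For Y = -2B - 3:
E[Y] = -2 * E[B] - 3
E[B] = -2.0 = -2
E[Y] = -2 * (-2) - 3 = 1

1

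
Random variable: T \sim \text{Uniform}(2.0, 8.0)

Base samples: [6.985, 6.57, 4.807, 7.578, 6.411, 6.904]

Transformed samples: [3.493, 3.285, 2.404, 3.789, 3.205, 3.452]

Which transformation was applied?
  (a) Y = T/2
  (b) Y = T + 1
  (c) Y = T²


Checking option (a) Y = T/2:
  T = 6.985 -> Y = 3.493 ✓
  T = 6.57 -> Y = 3.285 ✓
  T = 4.807 -> Y = 2.404 ✓
All samples match this transformation.

(a) T/2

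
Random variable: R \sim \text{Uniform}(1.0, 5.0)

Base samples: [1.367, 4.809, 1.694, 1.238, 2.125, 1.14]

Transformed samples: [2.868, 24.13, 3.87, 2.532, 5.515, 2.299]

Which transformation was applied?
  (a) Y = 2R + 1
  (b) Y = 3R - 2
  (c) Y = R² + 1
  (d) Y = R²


Checking option (c) Y = R² + 1:
  R = 1.367 -> Y = 2.868 ✓
  R = 4.809 -> Y = 24.13 ✓
  R = 1.694 -> Y = 3.87 ✓
All samples match this transformation.

(c) R² + 1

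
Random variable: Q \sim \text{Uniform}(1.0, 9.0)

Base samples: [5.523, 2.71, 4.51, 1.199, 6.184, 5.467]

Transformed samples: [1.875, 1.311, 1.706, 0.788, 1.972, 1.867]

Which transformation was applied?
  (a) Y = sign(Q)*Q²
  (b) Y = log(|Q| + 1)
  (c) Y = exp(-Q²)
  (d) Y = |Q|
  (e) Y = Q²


Checking option (b) Y = log(|Q| + 1):
  Q = 5.523 -> Y = 1.875 ✓
  Q = 2.71 -> Y = 1.311 ✓
  Q = 4.51 -> Y = 1.706 ✓
All samples match this transformation.

(b) log(|Q| + 1)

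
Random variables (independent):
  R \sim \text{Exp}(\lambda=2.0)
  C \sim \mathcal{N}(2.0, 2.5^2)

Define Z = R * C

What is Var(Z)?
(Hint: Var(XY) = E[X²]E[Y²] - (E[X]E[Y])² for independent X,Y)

Var(XY) = E[X²]E[Y²] - (E[X]E[Y])²
E[R] = 0.5, Var(R) = 0.25
E[C] = 2, Var(C) = 6.25
E[R²] = 0.25 + 0.5² = 0.5
E[C²] = 6.25 + 2² = 10.25
Var(Z) = 0.5*10.25 - (0.5*2)²
= 5.125 - 1 = 4.125

4.125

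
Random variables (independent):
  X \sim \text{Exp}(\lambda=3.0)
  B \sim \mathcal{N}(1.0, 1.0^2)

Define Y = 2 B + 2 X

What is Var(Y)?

For independent RVs: Var(aX + bY) = a²Var(X) + b²Var(Y)
Var(X) = 0.11111111
Var(B) = 1
Var(Y) = 2²*0.11111111 + 2²*1
= 4*0.11111111 + 4*1 = 4.4444444

4.4444444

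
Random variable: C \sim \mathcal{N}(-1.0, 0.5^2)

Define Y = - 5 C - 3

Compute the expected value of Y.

For Y = -5C - 3:
E[Y] = -5 * E[C] - 3
E[C] = -1.0 = -1
E[Y] = -5 * (-1) - 3 = 2

2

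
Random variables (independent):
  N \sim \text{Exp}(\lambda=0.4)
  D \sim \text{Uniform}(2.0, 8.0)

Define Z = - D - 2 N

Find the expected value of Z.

E[Z] = -2*E[N] - 1*E[D]
E[N] = 2.5
E[D] = 5
E[Z] = -2*2.5 - 1*5 = -10

-10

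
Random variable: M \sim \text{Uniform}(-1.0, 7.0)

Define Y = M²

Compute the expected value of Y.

E[M²] = Var(M) + (E[M])² = 5.3333333 + 9 = 14.333333

14.333333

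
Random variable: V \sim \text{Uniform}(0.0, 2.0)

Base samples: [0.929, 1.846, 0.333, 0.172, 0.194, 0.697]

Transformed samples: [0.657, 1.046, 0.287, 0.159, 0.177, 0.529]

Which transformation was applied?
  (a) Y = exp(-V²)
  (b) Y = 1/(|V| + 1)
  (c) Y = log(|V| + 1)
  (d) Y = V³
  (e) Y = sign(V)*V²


Checking option (c) Y = log(|V| + 1):
  V = 0.929 -> Y = 0.657 ✓
  V = 1.846 -> Y = 1.046 ✓
  V = 0.333 -> Y = 0.287 ✓
All samples match this transformation.

(c) log(|V| + 1)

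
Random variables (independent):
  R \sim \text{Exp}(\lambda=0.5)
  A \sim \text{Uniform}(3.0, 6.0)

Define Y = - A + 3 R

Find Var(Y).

For independent RVs: Var(aX + bY) = a²Var(X) + b²Var(Y)
Var(R) = 4
Var(A) = 0.75
Var(Y) = 3²*4 + (-1)²*0.75
= 9*4 + 1*0.75 = 36.75

36.75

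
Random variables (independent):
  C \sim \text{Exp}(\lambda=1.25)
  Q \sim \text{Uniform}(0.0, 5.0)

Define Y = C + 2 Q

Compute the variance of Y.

For independent RVs: Var(aX + bY) = a²Var(X) + b²Var(Y)
Var(C) = 0.64
Var(Q) = 2.0833333
Var(Y) = 1²*0.64 + 2²*2.0833333
= 1*0.64 + 4*2.0833333 = 8.9733333

8.9733333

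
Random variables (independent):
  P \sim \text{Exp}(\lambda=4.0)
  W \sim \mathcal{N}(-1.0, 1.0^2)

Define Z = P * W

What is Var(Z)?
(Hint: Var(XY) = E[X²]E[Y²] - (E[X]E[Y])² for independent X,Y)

Var(XY) = E[X²]E[Y²] - (E[X]E[Y])²
E[P] = 0.25, Var(P) = 0.0625
E[W] = -1, Var(W) = 1
E[P²] = 0.0625 + 0.25² = 0.125
E[W²] = 1 + (-1)² = 2
Var(Z) = 0.125*2 - (0.25*(-1))²
= 0.25 - 0.0625 = 0.1875

0.1875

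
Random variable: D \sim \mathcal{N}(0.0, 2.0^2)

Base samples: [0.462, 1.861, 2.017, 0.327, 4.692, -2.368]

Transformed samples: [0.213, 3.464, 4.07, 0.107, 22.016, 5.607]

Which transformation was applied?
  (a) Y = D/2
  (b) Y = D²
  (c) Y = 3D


Checking option (b) Y = D²:
  D = 0.462 -> Y = 0.213 ✓
  D = 1.861 -> Y = 3.464 ✓
  D = 2.017 -> Y = 4.07 ✓
All samples match this transformation.

(b) D²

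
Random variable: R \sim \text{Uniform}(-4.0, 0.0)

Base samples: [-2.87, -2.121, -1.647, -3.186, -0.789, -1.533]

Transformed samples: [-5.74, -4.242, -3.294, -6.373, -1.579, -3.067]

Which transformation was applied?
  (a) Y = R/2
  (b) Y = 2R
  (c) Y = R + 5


Checking option (b) Y = 2R:
  R = -2.87 -> Y = -5.74 ✓
  R = -2.121 -> Y = -4.242 ✓
  R = -1.647 -> Y = -3.294 ✓
All samples match this transformation.

(b) 2R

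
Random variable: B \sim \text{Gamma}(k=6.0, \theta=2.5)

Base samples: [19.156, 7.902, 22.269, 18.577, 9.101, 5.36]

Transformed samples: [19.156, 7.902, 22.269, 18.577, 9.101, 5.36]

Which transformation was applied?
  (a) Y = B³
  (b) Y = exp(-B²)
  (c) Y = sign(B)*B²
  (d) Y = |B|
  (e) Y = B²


Checking option (d) Y = |B|:
  B = 19.156 -> Y = 19.156 ✓
  B = 7.902 -> Y = 7.902 ✓
  B = 22.269 -> Y = 22.269 ✓
All samples match this transformation.

(d) |B|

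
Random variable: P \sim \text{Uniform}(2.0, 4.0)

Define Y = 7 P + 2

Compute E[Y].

For Y = 7P + 2:
E[Y] = 7 * E[P] + 2
E[P] = (2 + 4)/2 = 3
E[Y] = 7 * 3 + 2 = 23

23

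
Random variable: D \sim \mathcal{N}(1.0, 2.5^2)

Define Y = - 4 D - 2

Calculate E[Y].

For Y = -4D - 2:
E[Y] = -4 * E[D] - 2
E[D] = 1.0 = 1
E[Y] = -4 * 1 - 2 = -6

-6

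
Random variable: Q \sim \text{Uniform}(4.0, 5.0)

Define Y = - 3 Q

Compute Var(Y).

For Y = aQ + b: Var(Y) = a² * Var(Q)
Var(Q) = (5 - 4)^2/12 = 0.083333333
Var(Y) = (-3)² * 0.083333333 = 9 * 0.083333333 = 0.75

0.75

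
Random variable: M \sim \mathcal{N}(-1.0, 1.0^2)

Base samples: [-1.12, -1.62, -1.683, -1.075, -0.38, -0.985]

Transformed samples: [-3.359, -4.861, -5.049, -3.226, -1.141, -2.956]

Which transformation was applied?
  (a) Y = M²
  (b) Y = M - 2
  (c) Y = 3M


Checking option (c) Y = 3M:
  M = -1.12 -> Y = -3.359 ✓
  M = -1.62 -> Y = -4.861 ✓
  M = -1.683 -> Y = -5.049 ✓
All samples match this transformation.

(c) 3M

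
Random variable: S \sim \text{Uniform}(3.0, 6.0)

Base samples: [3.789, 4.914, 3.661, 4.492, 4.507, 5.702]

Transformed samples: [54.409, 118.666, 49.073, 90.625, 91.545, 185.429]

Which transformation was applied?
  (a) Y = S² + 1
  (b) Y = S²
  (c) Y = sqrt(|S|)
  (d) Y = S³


Checking option (d) Y = S³:
  S = 3.789 -> Y = 54.409 ✓
  S = 4.914 -> Y = 118.666 ✓
  S = 3.661 -> Y = 49.073 ✓
All samples match this transformation.

(d) S³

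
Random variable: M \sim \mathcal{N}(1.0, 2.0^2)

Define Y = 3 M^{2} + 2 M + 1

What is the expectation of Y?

E[Y] = 3*E[M²] + 2*E[M] + 1
E[M] = 1
E[M²] = Var(M) + (E[M])² = 4 + 1 = 5
E[Y] = 3*5 + 2*1 + 1 = 18

18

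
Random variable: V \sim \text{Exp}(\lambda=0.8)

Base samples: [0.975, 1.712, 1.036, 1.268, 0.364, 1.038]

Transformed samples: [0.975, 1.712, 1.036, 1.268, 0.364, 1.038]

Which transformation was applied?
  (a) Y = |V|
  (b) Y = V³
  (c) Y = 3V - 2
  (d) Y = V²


Checking option (a) Y = |V|:
  V = 0.975 -> Y = 0.975 ✓
  V = 1.712 -> Y = 1.712 ✓
  V = 1.036 -> Y = 1.036 ✓
All samples match this transformation.

(a) |V|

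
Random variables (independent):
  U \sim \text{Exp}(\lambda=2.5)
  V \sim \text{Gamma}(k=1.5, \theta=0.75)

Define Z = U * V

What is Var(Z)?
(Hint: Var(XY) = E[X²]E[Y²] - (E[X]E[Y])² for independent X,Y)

Var(XY) = E[X²]E[Y²] - (E[X]E[Y])²
E[U] = 0.4, Var(U) = 0.16
E[V] = 1.125, Var(V) = 0.84375
E[U²] = 0.16 + 0.4² = 0.32
E[V²] = 0.84375 + 1.125² = 2.109375
Var(Z) = 0.32*2.109375 - (0.4*1.125)²
= 0.675 - 0.2025 = 0.4725

0.4725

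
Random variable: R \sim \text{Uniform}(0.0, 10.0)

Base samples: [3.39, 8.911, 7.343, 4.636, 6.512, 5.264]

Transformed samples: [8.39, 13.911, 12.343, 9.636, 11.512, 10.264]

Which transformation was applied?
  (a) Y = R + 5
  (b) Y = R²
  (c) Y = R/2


Checking option (a) Y = R + 5:
  R = 3.39 -> Y = 8.39 ✓
  R = 8.911 -> Y = 13.911 ✓
  R = 7.343 -> Y = 12.343 ✓
All samples match this transformation.

(a) R + 5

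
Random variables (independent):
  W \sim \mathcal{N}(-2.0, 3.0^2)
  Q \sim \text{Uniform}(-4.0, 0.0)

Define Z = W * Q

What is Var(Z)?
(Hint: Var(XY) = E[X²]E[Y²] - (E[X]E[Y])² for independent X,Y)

Var(XY) = E[X²]E[Y²] - (E[X]E[Y])²
E[W] = -2, Var(W) = 9
E[Q] = -2, Var(Q) = 1.3333333
E[W²] = 9 + (-2)² = 13
E[Q²] = 1.3333333 + (-2)² = 5.3333333
Var(Z) = 13*5.3333333 - (-2*(-2))²
= 69.333333 - 16 = 53.333333

53.333333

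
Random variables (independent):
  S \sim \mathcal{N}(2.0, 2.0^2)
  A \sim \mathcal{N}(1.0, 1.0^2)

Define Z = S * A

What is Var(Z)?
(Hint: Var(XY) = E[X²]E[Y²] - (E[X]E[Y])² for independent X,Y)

Var(XY) = E[X²]E[Y²] - (E[X]E[Y])²
E[S] = 2, Var(S) = 4
E[A] = 1, Var(A) = 1
E[S²] = 4 + 2² = 8
E[A²] = 1 + 1² = 2
Var(Z) = 8*2 - (2*1)²
= 16 - 4 = 12

12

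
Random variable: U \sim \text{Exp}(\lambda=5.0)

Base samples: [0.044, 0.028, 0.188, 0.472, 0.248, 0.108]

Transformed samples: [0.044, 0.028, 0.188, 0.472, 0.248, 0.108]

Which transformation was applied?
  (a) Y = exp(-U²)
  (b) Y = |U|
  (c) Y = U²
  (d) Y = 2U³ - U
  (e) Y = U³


Checking option (b) Y = |U|:
  U = 0.044 -> Y = 0.044 ✓
  U = 0.028 -> Y = 0.028 ✓
  U = 0.188 -> Y = 0.188 ✓
All samples match this transformation.

(b) |U|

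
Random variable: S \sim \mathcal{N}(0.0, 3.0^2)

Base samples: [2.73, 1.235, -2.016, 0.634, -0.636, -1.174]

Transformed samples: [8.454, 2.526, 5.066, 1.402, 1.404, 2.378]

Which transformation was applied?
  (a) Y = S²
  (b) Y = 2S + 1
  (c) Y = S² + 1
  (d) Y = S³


Checking option (c) Y = S² + 1:
  S = 2.73 -> Y = 8.454 ✓
  S = 1.235 -> Y = 2.526 ✓
  S = -2.016 -> Y = 5.066 ✓
All samples match this transformation.

(c) S² + 1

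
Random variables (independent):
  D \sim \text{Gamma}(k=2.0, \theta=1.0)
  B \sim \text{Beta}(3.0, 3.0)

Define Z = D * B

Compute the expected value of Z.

For independent RVs: E[XY] = E[X]*E[Y]
E[D] = 2
E[B] = 0.5
E[Z] = 2 * 0.5 = 1

1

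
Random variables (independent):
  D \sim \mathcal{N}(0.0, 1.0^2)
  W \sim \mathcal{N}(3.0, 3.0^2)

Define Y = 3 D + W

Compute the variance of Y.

For independent RVs: Var(aX + bY) = a²Var(X) + b²Var(Y)
Var(D) = 1
Var(W) = 9
Var(Y) = 3²*1 + 1²*9
= 9*1 + 1*9 = 18

18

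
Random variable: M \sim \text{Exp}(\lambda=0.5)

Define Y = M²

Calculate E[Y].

Using E[X²] = Var(X) + (E[X])²:
E[M] = 2
Var(M) = 1/0.5^2 = 4
E[M²] = 4 + 2² = 4 + 4 = 8

8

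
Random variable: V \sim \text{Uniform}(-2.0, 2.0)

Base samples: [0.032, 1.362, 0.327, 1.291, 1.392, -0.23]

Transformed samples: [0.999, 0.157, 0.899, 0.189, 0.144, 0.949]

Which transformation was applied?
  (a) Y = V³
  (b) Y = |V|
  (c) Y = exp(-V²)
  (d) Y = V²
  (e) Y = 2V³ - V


Checking option (c) Y = exp(-V²):
  V = 0.032 -> Y = 0.999 ✓
  V = 1.362 -> Y = 0.157 ✓
  V = 0.327 -> Y = 0.899 ✓
All samples match this transformation.

(c) exp(-V²)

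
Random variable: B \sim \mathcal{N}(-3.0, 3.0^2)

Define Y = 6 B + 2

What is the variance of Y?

For Y = aB + b: Var(Y) = a² * Var(B)
Var(B) = 3.0^2 = 9
Var(Y) = 6² * 9 = 36 * 9 = 324

324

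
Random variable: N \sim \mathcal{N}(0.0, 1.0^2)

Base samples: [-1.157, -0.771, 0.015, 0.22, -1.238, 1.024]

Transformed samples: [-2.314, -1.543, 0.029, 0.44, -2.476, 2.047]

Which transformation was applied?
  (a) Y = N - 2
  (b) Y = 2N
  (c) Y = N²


Checking option (b) Y = 2N:
  N = -1.157 -> Y = -2.314 ✓
  N = -0.771 -> Y = -1.543 ✓
  N = 0.015 -> Y = 0.029 ✓
All samples match this transformation.

(b) 2N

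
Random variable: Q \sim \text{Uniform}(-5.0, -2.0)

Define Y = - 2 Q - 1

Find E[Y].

For Y = -2Q - 1:
E[Y] = -2 * E[Q] - 1
E[Q] = (-5 - 2)/2 = -3.5
E[Y] = -2 * (-3.5) - 1 = 6

6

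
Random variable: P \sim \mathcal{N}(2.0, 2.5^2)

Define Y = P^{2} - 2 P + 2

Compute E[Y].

E[Y] = 1*E[P²] - 2*E[P] + 2
E[P] = 2
E[P²] = Var(P) + (E[P])² = 6.25 + 4 = 10.25
E[Y] = 1*10.25 - 2*2 + 2 = 8.25

8.25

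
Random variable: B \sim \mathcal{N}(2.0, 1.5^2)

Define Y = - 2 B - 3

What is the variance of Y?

For Y = aB + b: Var(Y) = a² * Var(B)
Var(B) = 1.5^2 = 2.25
Var(Y) = (-2)² * 2.25 = 4 * 2.25 = 9

9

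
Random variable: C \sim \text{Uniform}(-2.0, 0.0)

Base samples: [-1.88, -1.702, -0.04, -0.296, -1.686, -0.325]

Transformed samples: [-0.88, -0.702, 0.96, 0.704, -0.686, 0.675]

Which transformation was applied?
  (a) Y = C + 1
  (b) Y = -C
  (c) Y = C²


Checking option (a) Y = C + 1:
  C = -1.88 -> Y = -0.88 ✓
  C = -1.702 -> Y = -0.702 ✓
  C = -0.04 -> Y = 0.96 ✓
All samples match this transformation.

(a) C + 1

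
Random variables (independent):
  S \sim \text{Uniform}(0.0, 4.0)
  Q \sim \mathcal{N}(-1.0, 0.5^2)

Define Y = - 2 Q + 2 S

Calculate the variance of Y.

For independent RVs: Var(aX + bY) = a²Var(X) + b²Var(Y)
Var(S) = 1.3333333
Var(Q) = 0.25
Var(Y) = 2²*1.3333333 + (-2)²*0.25
= 4*1.3333333 + 4*0.25 = 6.3333333

6.3333333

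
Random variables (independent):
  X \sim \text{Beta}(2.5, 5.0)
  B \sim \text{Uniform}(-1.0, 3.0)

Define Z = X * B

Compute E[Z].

For independent RVs: E[XY] = E[X]*E[Y]
E[X] = 0.33333333
E[B] = 1
E[Z] = 0.33333333 * 1 = 0.33333333

0.33333333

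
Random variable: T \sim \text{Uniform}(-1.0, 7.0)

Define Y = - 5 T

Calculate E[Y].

For Y = -5T:
E[Y] = -5 * E[T]
E[T] = (-1 + 7)/2 = 3
E[Y] = -5 * 3 = -15

-15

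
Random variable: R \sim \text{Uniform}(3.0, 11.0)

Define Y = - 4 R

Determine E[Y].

For Y = -4R:
E[Y] = -4 * E[R]
E[R] = (3 + 11)/2 = 7
E[Y] = -4 * 7 = -28

-28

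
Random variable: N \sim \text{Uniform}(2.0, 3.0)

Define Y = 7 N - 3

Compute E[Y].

For Y = 7N - 3:
E[Y] = 7 * E[N] - 3
E[N] = (2 + 3)/2 = 2.5
E[Y] = 7 * 2.5 - 3 = 14.5

14.5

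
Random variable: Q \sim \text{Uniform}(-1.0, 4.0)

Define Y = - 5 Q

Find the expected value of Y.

For Y = -5Q:
E[Y] = -5 * E[Q]
E[Q] = (-1 + 4)/2 = 1.5
E[Y] = -5 * 1.5 = -7.5

-7.5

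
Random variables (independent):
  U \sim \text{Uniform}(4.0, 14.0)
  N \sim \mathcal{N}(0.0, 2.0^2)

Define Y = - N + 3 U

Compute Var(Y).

For independent RVs: Var(aX + bY) = a²Var(X) + b²Var(Y)
Var(U) = 8.3333333
Var(N) = 4
Var(Y) = 3²*8.3333333 + (-1)²*4
= 9*8.3333333 + 1*4 = 79

79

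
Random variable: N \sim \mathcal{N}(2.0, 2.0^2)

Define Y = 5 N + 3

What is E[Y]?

For Y = 5N + 3:
E[Y] = 5 * E[N] + 3
E[N] = 2.0 = 2
E[Y] = 5 * 2 + 3 = 13

13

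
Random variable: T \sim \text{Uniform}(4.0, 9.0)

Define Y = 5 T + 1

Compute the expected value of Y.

For Y = 5T + 1:
E[Y] = 5 * E[T] + 1
E[T] = (4 + 9)/2 = 6.5
E[Y] = 5 * 6.5 + 1 = 33.5

33.5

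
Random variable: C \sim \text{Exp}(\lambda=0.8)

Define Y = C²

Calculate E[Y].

E[C²] = Var(C) + (E[C])² = 1.5625 + 1.5625 = 3.125

3.125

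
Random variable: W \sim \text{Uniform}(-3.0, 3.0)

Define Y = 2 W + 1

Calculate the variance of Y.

For Y = aW + b: Var(Y) = a² * Var(W)
Var(W) = (3 + 3)^2/12 = 3
Var(Y) = 2² * 3 = 4 * 3 = 12

12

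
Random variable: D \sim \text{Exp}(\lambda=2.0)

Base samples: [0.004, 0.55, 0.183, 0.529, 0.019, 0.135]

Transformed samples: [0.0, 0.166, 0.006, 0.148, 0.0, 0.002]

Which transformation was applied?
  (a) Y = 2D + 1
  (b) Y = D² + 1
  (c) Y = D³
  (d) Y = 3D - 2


Checking option (c) Y = D³:
  D = 0.004 -> Y = 0.0 ✓
  D = 0.55 -> Y = 0.166 ✓
  D = 0.183 -> Y = 0.006 ✓
All samples match this transformation.

(c) D³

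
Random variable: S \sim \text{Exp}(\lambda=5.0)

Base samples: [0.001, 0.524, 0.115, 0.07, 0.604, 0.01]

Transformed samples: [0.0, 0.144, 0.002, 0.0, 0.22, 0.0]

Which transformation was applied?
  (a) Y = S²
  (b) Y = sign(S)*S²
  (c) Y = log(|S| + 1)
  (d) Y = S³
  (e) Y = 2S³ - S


Checking option (d) Y = S³:
  S = 0.001 -> Y = 0.0 ✓
  S = 0.524 -> Y = 0.144 ✓
  S = 0.115 -> Y = 0.002 ✓
All samples match this transformation.

(d) S³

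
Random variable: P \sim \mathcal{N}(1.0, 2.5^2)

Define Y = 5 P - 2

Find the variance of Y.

For Y = aP + b: Var(Y) = a² * Var(P)
Var(P) = 2.5^2 = 6.25
Var(Y) = 5² * 6.25 = 25 * 6.25 = 156.25

156.25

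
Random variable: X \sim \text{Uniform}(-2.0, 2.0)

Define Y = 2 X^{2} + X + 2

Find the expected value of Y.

E[Y] = 2*E[X²] + 1*E[X] + 2
E[X] = 0
E[X²] = Var(X) + (E[X])² = 1.3333333 + 0 = 1.3333333
E[Y] = 2*1.3333333 + 1*0 + 2 = 4.6666667

4.6666667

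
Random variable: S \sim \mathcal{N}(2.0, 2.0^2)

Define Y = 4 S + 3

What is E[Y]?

For Y = 4S + 3:
E[Y] = 4 * E[S] + 3
E[S] = 2.0 = 2
E[Y] = 4 * 2 + 3 = 11

11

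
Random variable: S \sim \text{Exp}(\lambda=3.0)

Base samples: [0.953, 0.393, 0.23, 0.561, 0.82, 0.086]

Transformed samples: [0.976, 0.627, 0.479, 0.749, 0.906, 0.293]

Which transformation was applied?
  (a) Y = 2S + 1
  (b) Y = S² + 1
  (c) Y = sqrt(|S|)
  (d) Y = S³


Checking option (c) Y = sqrt(|S|):
  S = 0.953 -> Y = 0.976 ✓
  S = 0.393 -> Y = 0.627 ✓
  S = 0.23 -> Y = 0.479 ✓
All samples match this transformation.

(c) sqrt(|S|)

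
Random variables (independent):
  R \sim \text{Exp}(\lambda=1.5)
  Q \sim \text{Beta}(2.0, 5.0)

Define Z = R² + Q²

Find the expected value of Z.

E[Z] = E[R²] + E[Q²]
E[R²] = Var(R) + E[R]² = 0.44444444 + 0.44444444 = 0.88888889
E[Q²] = Var(Q) + E[Q]² = 0.025510204 + 0.081632653 = 0.10714286
E[Z] = 0.88888889 + 0.10714286 = 0.99603175

0.99603175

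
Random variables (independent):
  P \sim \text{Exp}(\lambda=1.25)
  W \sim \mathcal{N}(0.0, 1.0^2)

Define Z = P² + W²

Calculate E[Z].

E[Z] = E[P²] + E[W²]
E[P²] = Var(P) + E[P]² = 0.64 + 0.64 = 1.28
E[W²] = Var(W) + E[W]² = 1 + 0 = 1
E[Z] = 1.28 + 1 = 2.28

2.28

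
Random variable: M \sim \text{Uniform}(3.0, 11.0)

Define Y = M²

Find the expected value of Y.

Using E[X²] = Var(X) + (E[X])²:
E[M] = 7
Var(M) = (11 - 3)^2/12 = 5.3333333
E[M²] = 5.3333333 + 7² = 5.3333333 + 49 = 54.333333

54.333333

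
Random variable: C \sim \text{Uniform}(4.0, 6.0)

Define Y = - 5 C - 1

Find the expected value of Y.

For Y = -5C - 1:
E[Y] = -5 * E[C] - 1
E[C] = (4 + 6)/2 = 5
E[Y] = -5 * 5 - 1 = -26

-26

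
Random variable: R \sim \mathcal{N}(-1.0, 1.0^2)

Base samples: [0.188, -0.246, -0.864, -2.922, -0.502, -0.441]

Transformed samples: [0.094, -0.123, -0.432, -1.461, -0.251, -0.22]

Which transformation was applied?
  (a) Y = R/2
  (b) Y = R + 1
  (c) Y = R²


Checking option (a) Y = R/2:
  R = 0.188 -> Y = 0.094 ✓
  R = -0.246 -> Y = -0.123 ✓
  R = -0.864 -> Y = -0.432 ✓
All samples match this transformation.

(a) R/2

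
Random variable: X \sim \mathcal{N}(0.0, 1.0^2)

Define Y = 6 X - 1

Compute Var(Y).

For Y = aX + b: Var(Y) = a² * Var(X)
Var(X) = 1.0^2 = 1
Var(Y) = 6² * 1 = 36 * 1 = 36

36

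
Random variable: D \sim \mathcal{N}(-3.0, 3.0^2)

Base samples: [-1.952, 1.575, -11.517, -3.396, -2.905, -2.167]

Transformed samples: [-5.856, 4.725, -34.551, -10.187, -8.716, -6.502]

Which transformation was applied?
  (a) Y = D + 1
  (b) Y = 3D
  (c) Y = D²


Checking option (b) Y = 3D:
  D = -1.952 -> Y = -5.856 ✓
  D = 1.575 -> Y = 4.725 ✓
  D = -11.517 -> Y = -34.551 ✓
All samples match this transformation.

(b) 3D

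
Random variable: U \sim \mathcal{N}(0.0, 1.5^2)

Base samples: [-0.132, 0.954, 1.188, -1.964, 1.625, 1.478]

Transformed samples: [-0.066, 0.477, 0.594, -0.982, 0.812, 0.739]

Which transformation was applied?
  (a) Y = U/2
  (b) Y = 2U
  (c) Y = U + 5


Checking option (a) Y = U/2:
  U = -0.132 -> Y = -0.066 ✓
  U = 0.954 -> Y = 0.477 ✓
  U = 1.188 -> Y = 0.594 ✓
All samples match this transformation.

(a) U/2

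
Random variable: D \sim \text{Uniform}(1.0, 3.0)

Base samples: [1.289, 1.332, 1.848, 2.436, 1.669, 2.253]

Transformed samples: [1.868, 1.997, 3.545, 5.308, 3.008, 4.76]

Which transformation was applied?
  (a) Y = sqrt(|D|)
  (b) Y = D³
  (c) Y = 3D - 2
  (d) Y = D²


Checking option (c) Y = 3D - 2:
  D = 1.289 -> Y = 1.868 ✓
  D = 1.332 -> Y = 1.997 ✓
  D = 1.848 -> Y = 3.545 ✓
All samples match this transformation.

(c) 3D - 2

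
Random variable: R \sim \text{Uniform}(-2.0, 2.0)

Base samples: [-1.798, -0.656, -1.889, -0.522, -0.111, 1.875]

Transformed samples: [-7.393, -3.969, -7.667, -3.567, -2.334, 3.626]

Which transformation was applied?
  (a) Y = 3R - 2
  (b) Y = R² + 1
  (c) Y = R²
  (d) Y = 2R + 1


Checking option (a) Y = 3R - 2:
  R = -1.798 -> Y = -7.393 ✓
  R = -0.656 -> Y = -3.969 ✓
  R = -1.889 -> Y = -7.667 ✓
All samples match this transformation.

(a) 3R - 2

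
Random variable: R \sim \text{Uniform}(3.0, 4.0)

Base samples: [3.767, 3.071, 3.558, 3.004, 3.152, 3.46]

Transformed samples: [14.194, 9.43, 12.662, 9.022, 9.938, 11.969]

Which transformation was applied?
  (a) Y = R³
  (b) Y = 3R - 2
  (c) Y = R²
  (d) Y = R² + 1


Checking option (c) Y = R²:
  R = 3.767 -> Y = 14.194 ✓
  R = 3.071 -> Y = 9.43 ✓
  R = 3.558 -> Y = 12.662 ✓
All samples match this transformation.

(c) R²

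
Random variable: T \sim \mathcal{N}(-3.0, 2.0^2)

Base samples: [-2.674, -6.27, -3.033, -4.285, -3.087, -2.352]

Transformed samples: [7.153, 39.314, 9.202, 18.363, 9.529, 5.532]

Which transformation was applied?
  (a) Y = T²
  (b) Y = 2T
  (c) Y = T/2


Checking option (a) Y = T²:
  T = -2.674 -> Y = 7.153 ✓
  T = -6.27 -> Y = 39.314 ✓
  T = -3.033 -> Y = 9.202 ✓
All samples match this transformation.

(a) T²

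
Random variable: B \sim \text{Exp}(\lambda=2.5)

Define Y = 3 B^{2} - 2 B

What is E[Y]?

E[Y] = 3*E[B²] - 2*E[B]
E[B] = 0.4
E[B²] = Var(B) + (E[B])² = 0.16 + 0.16 = 0.32
E[Y] = 3*0.32 - 2*0.4 = 0.16

0.16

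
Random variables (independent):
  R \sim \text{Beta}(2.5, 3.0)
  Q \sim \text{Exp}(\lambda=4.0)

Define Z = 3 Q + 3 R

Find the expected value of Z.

E[Z] = 3*E[R] + 3*E[Q]
E[R] = 0.45454545
E[Q] = 0.25
E[Z] = 3*0.45454545 + 3*0.25 = 2.1136364

2.1136364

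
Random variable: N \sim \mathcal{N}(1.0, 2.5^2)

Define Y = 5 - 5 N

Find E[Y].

For Y = -5N + 5:
E[Y] = -5 * E[N] + 5
E[N] = 1.0 = 1
E[Y] = -5 * 1 + 5 = 0

0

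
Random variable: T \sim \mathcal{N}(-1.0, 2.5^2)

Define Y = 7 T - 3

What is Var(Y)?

For Y = aT + b: Var(Y) = a² * Var(T)
Var(T) = 2.5^2 = 6.25
Var(Y) = 7² * 6.25 = 49 * 6.25 = 306.25

306.25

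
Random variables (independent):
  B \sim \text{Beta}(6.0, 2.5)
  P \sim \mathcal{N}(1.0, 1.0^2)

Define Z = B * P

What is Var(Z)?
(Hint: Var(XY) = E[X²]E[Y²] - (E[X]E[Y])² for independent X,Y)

Var(XY) = E[X²]E[Y²] - (E[X]E[Y])²
E[B] = 0.70588235, Var(B) = 0.021853943
E[P] = 1, Var(P) = 1
E[B²] = 0.021853943 + 0.70588235² = 0.52012384
E[P²] = 1 + 1² = 2
Var(Z) = 0.52012384*2 - (0.70588235*1)²
= 1.0402477 - 0.4982699 = 0.54197778

0.54197778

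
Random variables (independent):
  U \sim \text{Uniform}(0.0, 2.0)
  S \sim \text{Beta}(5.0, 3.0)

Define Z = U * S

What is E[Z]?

For independent RVs: E[XY] = E[X]*E[Y]
E[U] = 1
E[S] = 0.625
E[Z] = 1 * 0.625 = 0.625

0.625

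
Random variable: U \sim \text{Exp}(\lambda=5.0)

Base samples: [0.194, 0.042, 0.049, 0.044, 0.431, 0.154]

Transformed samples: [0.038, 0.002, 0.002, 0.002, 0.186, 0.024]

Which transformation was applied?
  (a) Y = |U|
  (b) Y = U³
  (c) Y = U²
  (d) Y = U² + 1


Checking option (c) Y = U²:
  U = 0.194 -> Y = 0.038 ✓
  U = 0.042 -> Y = 0.002 ✓
  U = 0.049 -> Y = 0.002 ✓
All samples match this transformation.

(c) U²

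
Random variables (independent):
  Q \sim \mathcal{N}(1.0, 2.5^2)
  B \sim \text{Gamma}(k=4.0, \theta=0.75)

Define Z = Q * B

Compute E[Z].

For independent RVs: E[XY] = E[X]*E[Y]
E[Q] = 1
E[B] = 3
E[Z] = 1 * 3 = 3

3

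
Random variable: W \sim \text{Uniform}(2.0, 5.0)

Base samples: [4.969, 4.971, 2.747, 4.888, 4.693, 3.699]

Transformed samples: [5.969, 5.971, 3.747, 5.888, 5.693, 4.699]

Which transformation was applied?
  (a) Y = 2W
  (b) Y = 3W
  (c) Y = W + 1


Checking option (c) Y = W + 1:
  W = 4.969 -> Y = 5.969 ✓
  W = 4.971 -> Y = 5.971 ✓
  W = 2.747 -> Y = 3.747 ✓
All samples match this transformation.

(c) W + 1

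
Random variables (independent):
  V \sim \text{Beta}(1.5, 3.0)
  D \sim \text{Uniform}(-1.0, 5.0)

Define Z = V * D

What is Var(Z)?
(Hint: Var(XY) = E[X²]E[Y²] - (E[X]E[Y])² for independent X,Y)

Var(XY) = E[X²]E[Y²] - (E[X]E[Y])²
E[V] = 0.33333333, Var(V) = 0.04040404
E[D] = 2, Var(D) = 3
E[V²] = 0.04040404 + 0.33333333² = 0.15151515
E[D²] = 3 + 2² = 7
Var(Z) = 0.15151515*7 - (0.33333333*2)²
= 1.0606061 - 0.44444444 = 0.61616162

0.61616162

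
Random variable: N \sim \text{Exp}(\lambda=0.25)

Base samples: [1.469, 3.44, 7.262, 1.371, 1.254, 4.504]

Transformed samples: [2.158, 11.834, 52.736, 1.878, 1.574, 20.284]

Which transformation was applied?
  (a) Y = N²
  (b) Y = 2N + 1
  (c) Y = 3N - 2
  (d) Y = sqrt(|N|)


Checking option (a) Y = N²:
  N = 1.469 -> Y = 2.158 ✓
  N = 3.44 -> Y = 11.834 ✓
  N = 7.262 -> Y = 52.736 ✓
All samples match this transformation.

(a) N²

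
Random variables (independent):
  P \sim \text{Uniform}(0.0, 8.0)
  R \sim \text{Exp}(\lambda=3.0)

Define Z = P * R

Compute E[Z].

For independent RVs: E[XY] = E[X]*E[Y]
E[P] = 4
E[R] = 0.33333333
E[Z] = 4 * 0.33333333 = 1.3333333

1.3333333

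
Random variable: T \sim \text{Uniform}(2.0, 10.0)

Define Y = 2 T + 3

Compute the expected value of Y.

For Y = 2T + 3:
E[Y] = 2 * E[T] + 3
E[T] = (2 + 10)/2 = 6
E[Y] = 2 * 6 + 3 = 15

15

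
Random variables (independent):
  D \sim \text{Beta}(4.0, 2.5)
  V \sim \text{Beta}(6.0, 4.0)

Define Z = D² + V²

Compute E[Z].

E[Z] = E[D²] + E[V²]
E[D²] = Var(D) + E[D]² = 0.031558185 + 0.37869822 = 0.41025641
E[V²] = Var(V) + E[V]² = 0.021818182 + 0.36 = 0.38181818
E[Z] = 0.41025641 + 0.38181818 = 0.79207459

0.79207459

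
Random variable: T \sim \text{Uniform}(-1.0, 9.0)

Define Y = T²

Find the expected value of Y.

E[T²] = Var(T) + (E[T])² = 8.3333333 + 16 = 24.333333

24.333333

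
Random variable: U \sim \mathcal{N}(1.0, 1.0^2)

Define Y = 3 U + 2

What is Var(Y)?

For Y = aU + b: Var(Y) = a² * Var(U)
Var(U) = 1.0^2 = 1
Var(Y) = 3² * 1 = 9 * 1 = 9

9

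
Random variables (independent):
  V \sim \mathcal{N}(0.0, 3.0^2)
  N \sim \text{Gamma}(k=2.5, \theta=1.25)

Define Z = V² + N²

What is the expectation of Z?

E[Z] = E[V²] + E[N²]
E[V²] = Var(V) + E[V]² = 9 + 0 = 9
E[N²] = Var(N) + E[N]² = 3.90625 + 9.765625 = 13.671875
E[Z] = 9 + 13.671875 = 22.671875

22.671875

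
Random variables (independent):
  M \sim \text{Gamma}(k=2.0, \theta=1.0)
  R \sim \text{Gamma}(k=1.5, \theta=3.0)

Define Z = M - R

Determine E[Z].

E[Z] = 1*E[M] - 1*E[R]
E[M] = 2
E[R] = 4.5
E[Z] = 1*2 - 1*4.5 = -2.5

-2.5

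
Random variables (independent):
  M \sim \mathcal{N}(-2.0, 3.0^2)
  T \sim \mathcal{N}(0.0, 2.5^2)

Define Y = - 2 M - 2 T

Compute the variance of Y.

For independent RVs: Var(aX + bY) = a²Var(X) + b²Var(Y)
Var(M) = 9
Var(T) = 6.25
Var(Y) = (-2)²*9 + (-2)²*6.25
= 4*9 + 4*6.25 = 61

61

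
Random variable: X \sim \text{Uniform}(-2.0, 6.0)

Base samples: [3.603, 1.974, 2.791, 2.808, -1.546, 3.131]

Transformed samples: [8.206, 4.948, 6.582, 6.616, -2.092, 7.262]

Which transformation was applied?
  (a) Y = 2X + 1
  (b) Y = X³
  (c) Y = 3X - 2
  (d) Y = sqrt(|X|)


Checking option (a) Y = 2X + 1:
  X = 3.603 -> Y = 8.206 ✓
  X = 1.974 -> Y = 4.948 ✓
  X = 2.791 -> Y = 6.582 ✓
All samples match this transformation.

(a) 2X + 1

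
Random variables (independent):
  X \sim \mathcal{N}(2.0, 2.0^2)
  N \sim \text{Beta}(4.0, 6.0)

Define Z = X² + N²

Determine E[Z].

E[Z] = E[X²] + E[N²]
E[X²] = Var(X) + E[X]² = 4 + 4 = 8
E[N²] = Var(N) + E[N]² = 0.021818182 + 0.16 = 0.18181818
E[Z] = 8 + 0.18181818 = 8.1818182

8.1818182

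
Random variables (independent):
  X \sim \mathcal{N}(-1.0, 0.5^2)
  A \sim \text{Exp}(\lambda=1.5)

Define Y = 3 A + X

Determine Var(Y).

For independent RVs: Var(aX + bY) = a²Var(X) + b²Var(Y)
Var(X) = 0.25
Var(A) = 0.44444444
Var(Y) = 1²*0.25 + 3²*0.44444444
= 1*0.25 + 9*0.44444444 = 4.25

4.25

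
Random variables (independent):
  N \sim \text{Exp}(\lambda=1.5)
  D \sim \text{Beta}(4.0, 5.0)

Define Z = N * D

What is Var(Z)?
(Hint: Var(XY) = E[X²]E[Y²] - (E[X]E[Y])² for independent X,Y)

Var(XY) = E[X²]E[Y²] - (E[X]E[Y])²
E[N] = 0.66666667, Var(N) = 0.44444444
E[D] = 0.44444444, Var(D) = 0.024691358
E[N²] = 0.44444444 + 0.66666667² = 0.88888889
E[D²] = 0.024691358 + 0.44444444² = 0.22222222
Var(Z) = 0.88888889*0.22222222 - (0.66666667*0.44444444)²
= 0.19753086 - 0.087791495 = 0.10973937

0.10973937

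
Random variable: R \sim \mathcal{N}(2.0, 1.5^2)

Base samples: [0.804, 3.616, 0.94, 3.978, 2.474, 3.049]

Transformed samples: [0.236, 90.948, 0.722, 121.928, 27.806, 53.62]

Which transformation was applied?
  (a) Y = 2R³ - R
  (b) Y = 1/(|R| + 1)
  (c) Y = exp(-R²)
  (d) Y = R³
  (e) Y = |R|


Checking option (a) Y = 2R³ - R:
  R = 0.804 -> Y = 0.236 ✓
  R = 3.616 -> Y = 90.948 ✓
  R = 0.94 -> Y = 0.722 ✓
All samples match this transformation.

(a) 2R³ - R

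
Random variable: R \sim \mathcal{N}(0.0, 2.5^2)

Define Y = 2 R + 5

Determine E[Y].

For Y = 2R + 5:
E[Y] = 2 * E[R] + 5
E[R] = 0.0 = 0
E[Y] = 2 * 0 + 5 = 5

5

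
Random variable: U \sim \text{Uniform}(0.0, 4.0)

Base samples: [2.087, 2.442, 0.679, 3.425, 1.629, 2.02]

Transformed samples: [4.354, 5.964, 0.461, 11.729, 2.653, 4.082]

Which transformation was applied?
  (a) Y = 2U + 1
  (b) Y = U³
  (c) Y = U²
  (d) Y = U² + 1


Checking option (c) Y = U²:
  U = 2.087 -> Y = 4.354 ✓
  U = 2.442 -> Y = 5.964 ✓
  U = 0.679 -> Y = 0.461 ✓
All samples match this transformation.

(c) U²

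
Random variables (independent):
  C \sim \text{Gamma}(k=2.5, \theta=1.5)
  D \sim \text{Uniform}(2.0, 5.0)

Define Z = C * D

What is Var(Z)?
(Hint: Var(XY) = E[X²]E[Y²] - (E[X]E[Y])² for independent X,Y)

Var(XY) = E[X²]E[Y²] - (E[X]E[Y])²
E[C] = 3.75, Var(C) = 5.625
E[D] = 3.5, Var(D) = 0.75
E[C²] = 5.625 + 3.75² = 19.6875
E[D²] = 0.75 + 3.5² = 13
Var(Z) = 19.6875*13 - (3.75*3.5)²
= 255.9375 - 172.26562 = 83.671875

83.671875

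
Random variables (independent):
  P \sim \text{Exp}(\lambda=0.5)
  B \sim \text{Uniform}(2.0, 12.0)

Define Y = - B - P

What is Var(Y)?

For independent RVs: Var(aX + bY) = a²Var(X) + b²Var(Y)
Var(P) = 4
Var(B) = 8.3333333
Var(Y) = (-1)²*4 + (-1)²*8.3333333
= 1*4 + 1*8.3333333 = 12.333333

12.333333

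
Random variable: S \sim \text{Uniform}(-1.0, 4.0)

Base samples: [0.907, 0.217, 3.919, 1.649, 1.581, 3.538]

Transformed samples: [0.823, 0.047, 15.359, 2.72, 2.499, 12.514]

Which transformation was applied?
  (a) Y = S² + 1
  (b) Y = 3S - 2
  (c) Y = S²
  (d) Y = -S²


Checking option (c) Y = S²:
  S = 0.907 -> Y = 0.823 ✓
  S = 0.217 -> Y = 0.047 ✓
  S = 3.919 -> Y = 15.359 ✓
All samples match this transformation.

(c) S²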